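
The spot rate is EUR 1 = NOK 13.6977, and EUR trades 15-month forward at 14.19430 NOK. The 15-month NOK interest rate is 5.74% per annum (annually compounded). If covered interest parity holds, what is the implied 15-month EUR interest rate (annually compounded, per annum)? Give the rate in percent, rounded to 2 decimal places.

2.77%

T = 15/12 years.
By CIP, F/S equals the NOK-to-EUR growth ratio: 14.1943/13.6977 = 1.0362543.
NOK growth factor: (1 + 0.0574)^(15/12) = 1.0722576.
So the EUR growth factor = 1.0347437.
Annualise: 1.0347437^(12/15) − 1 = 0.027700 = 2.77%.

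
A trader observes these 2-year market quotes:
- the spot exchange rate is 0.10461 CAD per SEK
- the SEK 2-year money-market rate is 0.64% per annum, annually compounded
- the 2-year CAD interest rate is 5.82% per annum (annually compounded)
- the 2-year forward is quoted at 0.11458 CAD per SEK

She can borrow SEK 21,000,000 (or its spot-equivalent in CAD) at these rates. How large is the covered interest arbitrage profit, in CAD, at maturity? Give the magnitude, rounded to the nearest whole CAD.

CAD 22,882

T = 2 years.
Keep in SEK, deliver into the forward: 21,000,000·1.01284096·0.11458 = CAD 2,437,077.66.
Swap to CAD now, deposit: 21,000,000·0.10461·1.11978724 = CAD 2,459,959.81.
The quoted forward undervalues SEK, so borrow SEK, convert to CAD at spot, deposit the CAD at 5.82%, and buy SEK forward at 0.11458 to cover the loan.
Profit = 2,459,959.81 − 2,437,077.66 = CAD 22,882.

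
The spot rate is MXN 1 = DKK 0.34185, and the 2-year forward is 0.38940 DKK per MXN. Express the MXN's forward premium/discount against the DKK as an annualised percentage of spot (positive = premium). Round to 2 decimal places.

T = 2 years.
MXN trades forward at +13.90961% vs spot over the period.
Per annum: 0.1390961 / 2 = 0.069548 = 6.95%.

+6.95%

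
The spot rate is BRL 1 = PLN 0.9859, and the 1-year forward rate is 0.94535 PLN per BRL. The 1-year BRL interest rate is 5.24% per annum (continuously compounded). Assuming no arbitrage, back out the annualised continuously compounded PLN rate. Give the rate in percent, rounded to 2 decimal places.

T = 1 year.
By CIP, F/S equals the PLN-to-BRL growth ratio: 0.94535/0.9859 = 0.9588701.
The BRL side grows by e^(0.0524×1) = 1.0537972.
Hence g_PLN = 1.0104546.
r = ln(1.0104546)/1 = 0.010400 → 1.04%.

1.04%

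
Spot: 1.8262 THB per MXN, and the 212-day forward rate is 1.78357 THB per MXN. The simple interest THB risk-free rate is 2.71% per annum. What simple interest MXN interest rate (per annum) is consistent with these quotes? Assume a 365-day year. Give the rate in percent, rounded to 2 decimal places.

T = 212/365 years.
By CIP, F/S equals the THB-to-MXN growth ratio: 1.78357/1.8262 = 0.9766564.
THB growth factor: 1 + 0.0271×212/365 = 1.0157403.
That pins the MXN growth at 1.0400181.
r = (1.0400181 − 1)/(212/365) = 0.068899 → 6.89%.

6.89%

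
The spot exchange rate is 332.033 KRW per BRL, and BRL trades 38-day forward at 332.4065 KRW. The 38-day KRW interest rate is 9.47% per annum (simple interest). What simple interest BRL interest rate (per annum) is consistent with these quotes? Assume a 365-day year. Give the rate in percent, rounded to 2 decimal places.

8.38%

T = 38/365 years.
F/S = 332.4065/332.033 = 1.0011249 = (growth of KRW) / (growth of BRL).
KRW growth factor: 1 + 0.0947×38/365 = 1.0098592.
So the BRL growth factor = 1.0087245.
r = (1.0087245 − 1)/(38/365) = 0.083801 → 8.38%.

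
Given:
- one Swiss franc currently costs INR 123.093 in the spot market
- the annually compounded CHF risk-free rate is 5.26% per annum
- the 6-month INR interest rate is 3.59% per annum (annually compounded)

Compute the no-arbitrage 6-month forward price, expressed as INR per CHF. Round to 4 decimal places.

T = 6/12 years.
Growth of 1 INR over T: (1 + 0.0359)^(6/12) = 1.017791727.
CHF accumulates by (1 + 0.0526)^(6/12) = 1.025962962.
CIP: F = S · (grow INR)/(grow CHF) = 123.093 × 1.017791727/1.025962962 = 122.112631 INR per CHF.

122.1126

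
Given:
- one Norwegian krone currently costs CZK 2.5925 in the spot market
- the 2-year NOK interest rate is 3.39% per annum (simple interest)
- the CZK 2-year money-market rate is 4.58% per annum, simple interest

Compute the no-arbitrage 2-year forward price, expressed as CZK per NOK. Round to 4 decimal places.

2.6503

T = 2 years.
Growth of 1 CZK over T: 1 + 0.0458×2 = 1.091600.
NOK growth factor: 1 + 0.0339×2 = 1.067800.
Forward (CZK per NOK) = 2.5925 × 1.091600 / 1.067800 = 2.650284.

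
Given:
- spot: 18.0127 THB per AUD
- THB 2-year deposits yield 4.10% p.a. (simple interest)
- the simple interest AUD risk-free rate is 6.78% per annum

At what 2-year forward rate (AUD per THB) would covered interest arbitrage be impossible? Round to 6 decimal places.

0.058267

T = 2 years.
Growth of 1 THB over T: 1 + 0.0410×2 = 1.082000.
AUD growth factor: 1 + 0.0678×2 = 1.135600.
Forward (THB per AUD) = 18.0127 × 1.082000 / 1.135600 = 17.16251.
Quoted the other way: 1/17.16251 = 0.058267 AUD per THB.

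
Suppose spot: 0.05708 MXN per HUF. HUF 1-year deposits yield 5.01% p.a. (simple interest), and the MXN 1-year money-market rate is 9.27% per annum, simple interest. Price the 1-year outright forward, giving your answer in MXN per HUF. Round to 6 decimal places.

0.059396

T = 1 year.
MXN growth factor: 1 + 0.0927×1 = 1.092700.
Growth of 1 HUF over T: 1 + 0.0501×1 = 1.050100.
Forward (MXN per HUF) = 0.05708 × 1.092700 / 1.050100 = 0.05939560.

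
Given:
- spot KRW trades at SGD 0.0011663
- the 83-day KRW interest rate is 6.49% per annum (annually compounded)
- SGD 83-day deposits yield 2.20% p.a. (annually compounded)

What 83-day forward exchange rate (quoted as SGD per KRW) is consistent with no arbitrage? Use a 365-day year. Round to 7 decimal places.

T = 83/365 years.
SGD growth factor: (1 + 0.0220)^(83/365) = 1.0049608.
KRW accumulates by (1 + 0.0649)^(83/365) = 1.0144017.
So F = 0.0011663 × 1.0049608 / 1.0144017 = 0.001155445 (SGD/KRW).

0.0011554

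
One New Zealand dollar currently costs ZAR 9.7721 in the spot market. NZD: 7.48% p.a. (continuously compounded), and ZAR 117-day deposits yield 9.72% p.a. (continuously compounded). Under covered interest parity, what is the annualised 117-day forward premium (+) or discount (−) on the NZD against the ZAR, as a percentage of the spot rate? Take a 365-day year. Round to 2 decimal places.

+2.25%

T = 117/365 years.
No-arbitrage forward: 9.7721 × 1.0316477 / 1.0242667 = 9.8425190 ZAR/NZD.
(F − S)/S ÷ T = (9.8425190 − 9.7721)/9.7721/(117/365) = 0.022481 → 2.25%.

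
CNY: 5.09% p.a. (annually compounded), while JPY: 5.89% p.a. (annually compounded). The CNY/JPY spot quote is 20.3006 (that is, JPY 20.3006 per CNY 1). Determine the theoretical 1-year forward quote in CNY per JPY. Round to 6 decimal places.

T = 1 year.
Growth of 1 JPY over T: (1 + 0.0589)^1 = 1.058900.
CNY accumulates by (1 + 0.0509)^1 = 1.050900.
CIP: F = S · (grow JPY)/(grow CNY) = 20.3006 × 1.058900/1.050900 = 20.45514 JPY per CNY.
Quoted the other way: 1/20.45514 = 0.048887 CNY per JPY.

0.048887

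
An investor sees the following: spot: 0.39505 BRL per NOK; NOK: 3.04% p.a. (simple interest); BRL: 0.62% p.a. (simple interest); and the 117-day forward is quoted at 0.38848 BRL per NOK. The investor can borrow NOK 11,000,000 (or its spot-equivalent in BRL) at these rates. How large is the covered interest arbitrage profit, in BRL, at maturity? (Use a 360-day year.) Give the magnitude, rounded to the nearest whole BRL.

BRL 38,806

T = 117/360 years.
Keep in NOK, deliver into the forward: 11,000,000·1.009880·0.38848 = BRL 4,315,500.01.
Swap to BRL now, deposit: 11,000,000·0.39505·1.002015 = BRL 4,354,306.28.
The quoted forward undervalues NOK, so borrow NOK, convert to BRL at spot, deposit the BRL at 0.62%, and buy NOK forward at 0.38848 to cover the loan.
Arbitrage profit = |4,315,500.01 − 4,354,306.28| = BRL 38,806.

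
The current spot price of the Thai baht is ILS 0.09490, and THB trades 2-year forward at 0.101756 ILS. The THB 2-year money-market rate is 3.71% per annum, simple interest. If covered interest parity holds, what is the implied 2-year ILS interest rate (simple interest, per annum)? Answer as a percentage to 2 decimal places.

T = 2 years.
By CIP, F/S equals the ILS-to-THB growth ratio: 0.101756/0.0949 = 1.0722445.
The THB side grows by 1 + 0.0371×2 = 1.074200.
So the ILS growth factor = 1.151805.
(1.151805 − 1)/T = 0.075902, i.e. 7.59%.

7.59%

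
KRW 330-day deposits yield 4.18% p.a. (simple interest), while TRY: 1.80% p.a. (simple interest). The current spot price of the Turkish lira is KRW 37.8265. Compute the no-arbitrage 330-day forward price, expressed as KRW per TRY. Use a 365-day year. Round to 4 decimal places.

T = 330/365 years.
Growth of 1 KRW over T: 1 + 0.0418×330/365 = 1.03779178.
Growth of 1 TRY over T: 1 + 0.0180×330/365 = 1.01627397.
So F = 37.8265 × 1.03779178 / 1.01627397 = 38.627409 (KRW/TRY).

38.6274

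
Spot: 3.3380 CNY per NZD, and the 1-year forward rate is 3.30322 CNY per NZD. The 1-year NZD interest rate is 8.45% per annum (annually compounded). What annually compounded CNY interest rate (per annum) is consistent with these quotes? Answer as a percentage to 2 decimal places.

T = 1 year.
CIP gives F = S · g_CNY/g_NZD, so g_CNY/g_NZD = 3.30322/3.338 = 0.9895806.
NZD growth factor: (1 + 0.0845)^1 = 1.084500.
That pins the CNY growth at 1.0732002.
r = 1.0732002^(1/1) − 1 = 0.073200 → 7.32%.

7.32%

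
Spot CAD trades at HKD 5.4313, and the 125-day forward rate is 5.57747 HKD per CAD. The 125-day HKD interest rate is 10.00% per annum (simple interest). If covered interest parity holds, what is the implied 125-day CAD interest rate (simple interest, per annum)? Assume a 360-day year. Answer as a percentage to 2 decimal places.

2.19%

T = 125/360 years.
F/S = 5.57747/5.4313 = 1.0269125 = (growth of HKD) / (growth of CAD).
The HKD side grows by 1 + 0.1000×125/360 = 1.0347222.
That pins the CAD growth at 1.007605.
r = (1.007605 − 1)/(125/360) = 0.021902 → 2.19%.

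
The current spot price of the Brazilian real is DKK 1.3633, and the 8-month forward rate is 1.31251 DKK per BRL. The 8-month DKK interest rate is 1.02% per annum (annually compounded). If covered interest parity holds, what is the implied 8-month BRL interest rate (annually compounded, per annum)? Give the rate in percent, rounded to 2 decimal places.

6.94%

T = 8/12 years.
F/S = 1.31251/1.3633 = 0.9627448 = (growth of DKK) / (growth of BRL).
DKK growth factor: (1 + 0.0102)^(8/12) = 1.0067885.
Hence g_BRL = 1.0457481.
Annualise: 1.0457481^(12/8) − 1 = 0.069401 = 6.94%.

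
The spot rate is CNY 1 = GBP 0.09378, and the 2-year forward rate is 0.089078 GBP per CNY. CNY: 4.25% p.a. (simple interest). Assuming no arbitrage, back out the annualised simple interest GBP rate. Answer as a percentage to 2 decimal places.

T = 2 years.
CIP gives F = S · g_GBP/g_CNY, so g_GBP/g_CNY = 0.089078/0.09378 = 0.9498614.
The CNY side grows by 1 + 0.0425×2 = 1.085000.
Hence g_GBP = 1.0305996.
r = (1.0305996 − 1)/2 = 0.015300 → 1.53%.

1.53%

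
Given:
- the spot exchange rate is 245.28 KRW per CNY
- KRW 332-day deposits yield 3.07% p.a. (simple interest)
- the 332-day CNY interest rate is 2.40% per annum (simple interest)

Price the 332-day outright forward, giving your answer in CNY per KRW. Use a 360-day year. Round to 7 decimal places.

0.0040525

T = 332/360 years.
KRW growth factor: 1 + 0.0307×332/360 = 1.0283122.
CNY growth factor: 1 + 0.0240×332/360 = 1.0221333.
CIP: F = S · (grow KRW)/(grow CNY) = 245.28 × 1.0283122/1.0221333 = 246.7627 KRW per CNY.
Quoted the other way: 1/246.7627 = 0.0040525 CNY per KRW.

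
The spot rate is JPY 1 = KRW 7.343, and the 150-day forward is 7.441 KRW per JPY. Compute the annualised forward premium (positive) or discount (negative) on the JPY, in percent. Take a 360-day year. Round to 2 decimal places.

+3.20%

T = 150/360 years.
Period premium: (7.441 − 7.343)/7.343 = 0.0133460.
Per annum: 0.0133460 / (150/360) = 0.032030 = 3.20%.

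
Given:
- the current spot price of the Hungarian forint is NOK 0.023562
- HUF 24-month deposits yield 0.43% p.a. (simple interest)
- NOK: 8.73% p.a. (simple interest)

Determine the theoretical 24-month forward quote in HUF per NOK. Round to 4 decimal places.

36.4432

T = 2 years.
NOK accumulates by 1 + 0.0873×2 = 1.174600.
HUF accumulates by 1 + 0.0043×2 = 1.008600.
So F = 0.023562 × 1.174600 / 1.008600 = 0.027439942 (NOK/HUF).
Quoted the other way: 1/0.027439942 = 36.4432 HUF per NOK.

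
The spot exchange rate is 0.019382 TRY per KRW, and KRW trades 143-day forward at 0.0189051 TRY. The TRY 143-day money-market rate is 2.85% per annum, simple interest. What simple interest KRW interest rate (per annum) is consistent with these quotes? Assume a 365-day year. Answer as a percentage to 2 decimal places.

T = 143/365 years.
By CIP, F/S equals the TRY-to-KRW growth ratio: 0.0189051/0.019382 = 0.9753947.
TRY growth factor: 1 + 0.0285×143/365 = 1.0111658.
So the KRW growth factor = 1.0366735.
r = (1.0366735 − 1)/(143/365) = 0.093607 → 9.36%.

9.36%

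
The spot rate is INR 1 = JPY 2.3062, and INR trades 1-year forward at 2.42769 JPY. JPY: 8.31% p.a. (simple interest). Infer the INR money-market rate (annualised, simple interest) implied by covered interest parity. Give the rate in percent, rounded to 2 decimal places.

T = 1 year.
F/S = 2.42769/2.3062 = 1.0526797 = (growth of JPY) / (growth of INR).
The JPY side grows by 1 + 0.0831×1 = 1.083100.
Hence g_INR = 1.028898.
r = (1.028898 − 1)/1 = 0.028898 → 2.89%.

2.89%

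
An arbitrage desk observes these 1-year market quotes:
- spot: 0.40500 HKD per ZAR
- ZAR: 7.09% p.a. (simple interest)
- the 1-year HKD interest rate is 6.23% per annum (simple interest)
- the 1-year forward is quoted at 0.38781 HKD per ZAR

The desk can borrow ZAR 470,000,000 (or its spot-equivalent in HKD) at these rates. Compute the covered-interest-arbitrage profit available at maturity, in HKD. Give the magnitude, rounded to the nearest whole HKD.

T = 1 year.
Invest the ZAR and cover forward: 470,000,000 × 1.070900 × 0.38781 = HKD 195,193,692.63.
Convert at spot and invest in HKD: 470,000,000 × 0.40500 × 1.062300 = HKD 202,208,805.00.
The quoted forward undervalues ZAR, so borrow ZAR, convert to HKD at spot, deposit the HKD at 6.23%, and buy ZAR forward at 0.38781 to cover the loan.
Arbitrage profit = |195,193,692.63 − 202,208,805.00| = HKD 7,015,112.

HKD 7,015,112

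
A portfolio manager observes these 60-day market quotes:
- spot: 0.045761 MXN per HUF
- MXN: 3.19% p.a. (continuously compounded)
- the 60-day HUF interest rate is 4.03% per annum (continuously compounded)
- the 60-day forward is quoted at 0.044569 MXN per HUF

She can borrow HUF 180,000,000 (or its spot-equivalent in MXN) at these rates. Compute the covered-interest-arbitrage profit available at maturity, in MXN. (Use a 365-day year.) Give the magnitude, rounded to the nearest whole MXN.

T = 60/365 years.
Route A — deposit HUF, sell forward: 180,000,000 × 1.006646649 × 0.044569 = MXN 8,075,742.21.
Route B — convert at spot, deposit MXN: 180,000,000 × 0.045761 × 1.005257609 = MXN 8,280,286.82.
The quoted forward undervalues HUF, so borrow HUF, convert to MXN at spot, deposit the MXN at 3.19%, and buy HUF forward at 0.044569 to cover the loan.
The gap between the two covered legs is MXN 204,545.

MXN 204,545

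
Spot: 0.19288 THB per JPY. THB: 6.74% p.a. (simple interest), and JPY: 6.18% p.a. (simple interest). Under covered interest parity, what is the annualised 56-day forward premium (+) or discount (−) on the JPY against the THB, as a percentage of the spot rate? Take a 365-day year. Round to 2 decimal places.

+0.55%

T = 56/365 years.
No-arbitrage forward: 0.19288 × 1.0103408 / 1.0094816 = 0.19304417 THB/JPY.
(F − S)/S ÷ T = (0.19304417 − 0.19288)/0.19288/(56/365) = 0.005548 → 0.55%.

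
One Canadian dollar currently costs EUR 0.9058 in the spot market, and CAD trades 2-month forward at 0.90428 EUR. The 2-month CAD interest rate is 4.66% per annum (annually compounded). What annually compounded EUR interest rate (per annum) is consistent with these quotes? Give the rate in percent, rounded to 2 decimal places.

3.61%

T = 2/12 years.
CIP gives F = S · g_EUR/g_CAD, so g_EUR/g_CAD = 0.90428/0.9058 = 0.9983219.
CAD growth factor: (1 + 0.0466)^(2/12) = 1.007620.
Hence g_EUR = 1.0059291.
r = 1.0059291^(12/2) − 1 = 0.036106 → 3.61%.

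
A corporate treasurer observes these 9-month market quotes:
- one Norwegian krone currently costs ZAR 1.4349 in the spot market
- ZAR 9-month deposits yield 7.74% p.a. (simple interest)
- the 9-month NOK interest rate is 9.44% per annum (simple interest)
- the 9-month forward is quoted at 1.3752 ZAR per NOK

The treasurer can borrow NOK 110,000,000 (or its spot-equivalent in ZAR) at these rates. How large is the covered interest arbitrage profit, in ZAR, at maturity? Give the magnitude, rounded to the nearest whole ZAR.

ZAR 5,019,496

T = 9/12 years.
Route A — deposit NOK, sell forward: 110,000,000 × 1.070800 × 1.3752 = ZAR 161,982,057.60.
Route B — convert at spot, deposit ZAR: 110,000,000 × 1.4349 × 1.058050 = ZAR 167,001,553.95.
The quoted forward undervalues NOK, so borrow NOK, convert to ZAR at spot, deposit the ZAR at 7.74%, and buy NOK forward at 1.3752 to cover the loan.
The gap between the two covered legs is ZAR 5,019,496.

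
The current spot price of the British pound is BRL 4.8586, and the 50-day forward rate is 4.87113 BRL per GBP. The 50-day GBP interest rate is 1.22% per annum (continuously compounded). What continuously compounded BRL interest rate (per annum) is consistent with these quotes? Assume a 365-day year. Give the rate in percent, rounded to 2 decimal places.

3.10%

T = 50/365 years.
CIP gives F = S · g_BRL/g_GBP, so g_BRL/g_GBP = 4.87113/4.8586 = 1.0025789.
The GBP side grows by e^(0.0122×50/365) = 1.0016726.
Hence g_BRL = 1.0042558.
r = ln(1.0042558)/(50/365) = 0.031001 → 3.10%.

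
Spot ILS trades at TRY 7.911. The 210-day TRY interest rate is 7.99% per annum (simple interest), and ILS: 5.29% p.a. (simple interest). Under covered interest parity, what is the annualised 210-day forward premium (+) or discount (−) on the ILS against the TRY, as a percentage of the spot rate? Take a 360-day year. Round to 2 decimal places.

+2.62%

T = 210/360 years.
CIP forward (TRY per ILS) = 7.911 × 1.0466083/1.0308583 = 8.031868.
(F − S)/S ÷ T = (8.031868 − 7.911)/7.911/(210/360) = 0.026192 → 2.62%.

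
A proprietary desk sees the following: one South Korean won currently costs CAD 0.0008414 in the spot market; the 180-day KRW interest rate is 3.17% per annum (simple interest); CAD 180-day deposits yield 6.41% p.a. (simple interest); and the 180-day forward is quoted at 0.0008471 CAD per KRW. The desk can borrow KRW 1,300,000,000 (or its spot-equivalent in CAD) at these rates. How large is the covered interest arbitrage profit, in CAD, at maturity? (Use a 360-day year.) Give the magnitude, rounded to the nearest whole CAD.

T = 180/360 years.
Keep in KRW, deliver into the forward: 1,300,000,000·1.015850·0.0008471 = CAD 1,118,684.50.
Swap to CAD now, deposit: 1,300,000,000·0.0008414·1.032050 = CAD 1,128,876.93.
The quoted forward undervalues KRW, so borrow KRW, convert to CAD at spot, deposit the CAD at 6.41%, and buy KRW forward at 0.0008471 to cover the loan.
Profit = 1,128,876.93 − 1,118,684.50 = CAD 10,192.

CAD 10,192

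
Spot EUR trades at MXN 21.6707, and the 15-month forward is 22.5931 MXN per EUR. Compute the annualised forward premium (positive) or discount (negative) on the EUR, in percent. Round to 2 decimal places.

T = 15/12 years.
EUR trades forward at +4.25644% vs spot over the period.
×(1/T) gives 3.41% p.a.

+3.41%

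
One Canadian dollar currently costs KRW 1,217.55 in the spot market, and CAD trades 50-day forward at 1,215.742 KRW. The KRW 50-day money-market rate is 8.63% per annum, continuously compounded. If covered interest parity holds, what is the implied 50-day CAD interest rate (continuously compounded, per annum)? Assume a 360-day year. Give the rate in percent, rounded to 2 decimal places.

9.70%

T = 50/360 years.
By CIP, F/S equals the KRW-to-CAD growth ratio: 1215.742/1217.55 = 0.9985151.
KRW growth factor: e^(0.0863×50/360) = 1.0120582.
That pins the CAD growth at 1.0135632.
r = ln(1.0135632)/(50/360) = 0.096999 → 9.70%.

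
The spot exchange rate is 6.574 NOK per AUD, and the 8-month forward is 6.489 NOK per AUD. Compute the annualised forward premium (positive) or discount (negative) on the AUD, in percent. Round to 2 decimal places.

-1.94%

T = 8/12 years.
Period premium: (6.489 − 6.574)/6.574 = -0.0129297.
×(1/T) gives -1.94% p.a.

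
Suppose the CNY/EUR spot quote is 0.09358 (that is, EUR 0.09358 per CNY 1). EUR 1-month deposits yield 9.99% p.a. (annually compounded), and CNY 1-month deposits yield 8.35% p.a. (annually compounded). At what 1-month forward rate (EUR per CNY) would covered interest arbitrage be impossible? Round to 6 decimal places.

0.093697

T = 1/12 years.
EUR growth factor: (1 + 0.0999)^(1/12) = 1.0079665.
Growth of 1 CNY over T: (1 + 0.0835)^(1/12) = 1.0067054.
So F = 0.09358 × 1.0079665 / 1.0067054 = 0.09369723 (EUR/CNY).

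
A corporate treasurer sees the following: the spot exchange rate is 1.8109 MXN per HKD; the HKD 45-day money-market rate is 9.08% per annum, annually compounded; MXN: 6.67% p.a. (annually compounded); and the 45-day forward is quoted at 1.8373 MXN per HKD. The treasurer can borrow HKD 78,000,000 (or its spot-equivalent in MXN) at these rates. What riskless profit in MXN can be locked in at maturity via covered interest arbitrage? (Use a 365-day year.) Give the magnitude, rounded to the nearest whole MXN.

MXN 2,474,099

T = 45/365 years.
Route A — deposit HKD, sell forward: 78,000,000 × 1.01077271294 × 1.8373 = MXN 144,853,231.03.
Route B — convert at spot, deposit MXN: 78,000,000 × 1.8109 × 1.00799242693 = MXN 142,379,131.90.
The quoted forward overvalues HKD, so borrow MXN, buy HKD at spot, deposit the HKD at 9.08%, and sell the proceeds forward at 1.8373.
Arbitrage profit = |144,853,231.03 − 142,379,131.90| = MXN 2,474,099.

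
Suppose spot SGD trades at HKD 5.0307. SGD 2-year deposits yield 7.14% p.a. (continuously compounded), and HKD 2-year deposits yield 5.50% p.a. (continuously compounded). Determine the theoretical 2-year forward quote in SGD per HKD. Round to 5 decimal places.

T = 2 years.
HKD growth factor: e^(0.0550×2) = 1.1162781.
SGD accumulates by e^(0.0714×2) = 1.1534991.
Forward (HKD per SGD) = 5.0307 × 1.1162781 / 1.1534991 = 4.868370.
Quoted the other way: 1/4.868370 = 0.20541 SGD per HKD.

0.20541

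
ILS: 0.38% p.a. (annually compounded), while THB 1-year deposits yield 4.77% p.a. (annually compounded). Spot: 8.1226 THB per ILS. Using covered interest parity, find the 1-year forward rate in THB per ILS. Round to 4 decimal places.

T = 1 year.
Growth of 1 THB over T: (1 + 0.0477)^1 = 1.047700.
Growth of 1 ILS over T: (1 + 0.0038)^1 = 1.003800.
So F = 8.1226 × 1.047700 / 1.003800 = 8.477832 (THB/ILS).

8.4778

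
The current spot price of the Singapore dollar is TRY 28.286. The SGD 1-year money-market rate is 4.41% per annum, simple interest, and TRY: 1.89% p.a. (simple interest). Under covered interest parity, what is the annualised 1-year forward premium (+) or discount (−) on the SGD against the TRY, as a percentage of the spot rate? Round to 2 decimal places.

T = 1 year.
CIP forward (TRY per SGD) = 28.286 × 1.018900/1.044100 = 27.603300.
Annualised premium = (F − S)/S × (1/T) = (27.603300 − 28.286)/28.286 ÷ 1 = -2.41%.

-2.41%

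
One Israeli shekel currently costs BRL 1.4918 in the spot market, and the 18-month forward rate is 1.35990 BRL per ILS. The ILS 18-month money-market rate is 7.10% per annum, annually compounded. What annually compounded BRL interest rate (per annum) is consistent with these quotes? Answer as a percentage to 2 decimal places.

T = 18/12 years.
By CIP, F/S equals the BRL-to-ILS growth ratio: 1.3599/1.4918 = 0.9115833.
The ILS side grows by (1 + 0.0710)^(18/12) = 1.1083686.
Hence g_BRL = 1.0103703.
r = 1.0103703^(12/18) − 1 = 0.006902 → 0.69%.

0.69%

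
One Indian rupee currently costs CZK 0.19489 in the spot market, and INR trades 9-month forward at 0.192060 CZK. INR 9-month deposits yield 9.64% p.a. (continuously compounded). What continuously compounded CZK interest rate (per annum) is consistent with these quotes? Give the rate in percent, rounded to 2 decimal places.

7.69%

T = 9/12 years.
CIP gives F = S · g_CZK/g_INR, so g_CZK/g_INR = 0.19206/0.19489 = 0.9854790.
INR growth factor: e^(0.0964×9/12) = 1.0749778.
So the CZK growth factor = 1.059368.
r = ln(1.059368)/(9/12) = 0.076897 → 7.69%.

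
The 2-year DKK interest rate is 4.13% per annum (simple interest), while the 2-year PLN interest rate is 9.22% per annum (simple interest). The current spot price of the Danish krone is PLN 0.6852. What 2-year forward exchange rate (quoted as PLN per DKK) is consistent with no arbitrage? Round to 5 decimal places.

0.74963

T = 2 years.
PLN growth factor: 1 + 0.0922×2 = 1.184400.
DKK growth factor: 1 + 0.0413×2 = 1.082600.
So F = 0.6852 × 1.184400 / 1.082600 = 0.7496313 (PLN/DKK).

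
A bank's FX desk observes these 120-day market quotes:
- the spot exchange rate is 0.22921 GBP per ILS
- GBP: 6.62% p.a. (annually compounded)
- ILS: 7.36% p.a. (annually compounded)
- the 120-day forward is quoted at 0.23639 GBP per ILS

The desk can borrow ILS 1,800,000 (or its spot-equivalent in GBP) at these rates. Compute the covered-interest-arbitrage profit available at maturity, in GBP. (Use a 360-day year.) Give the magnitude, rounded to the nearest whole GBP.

GBP 14,206

T = 120/360 years.
Keep in ILS, deliver into the forward: 1,800,000·1.02395491·0.23639 = GBP 435,694.86.
Swap to GBP now, deposit: 1,800,000·0.22921·1.02159688 = GBP 421,488.40.
The quoted forward overvalues ILS, so borrow GBP, buy ILS at spot, deposit the ILS at 7.36%, and sell the proceeds forward at 0.23639.
The gap between the two covered legs is GBP 14,206.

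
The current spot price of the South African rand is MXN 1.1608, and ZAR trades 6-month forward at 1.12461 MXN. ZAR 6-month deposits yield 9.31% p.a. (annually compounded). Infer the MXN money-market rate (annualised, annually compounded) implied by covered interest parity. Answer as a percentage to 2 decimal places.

2.60%

T = 6/12 years.
F/S = 1.12461/1.1608 = 0.9688232 = (growth of MXN) / (growth of ZAR).
The ZAR side grows by (1 + 0.0931)^(6/12) = 1.0455142.
So the MXN growth factor = 1.0129184.
Annualise: 1.0129184^(12/6) − 1 = 0.026004 = 2.60%.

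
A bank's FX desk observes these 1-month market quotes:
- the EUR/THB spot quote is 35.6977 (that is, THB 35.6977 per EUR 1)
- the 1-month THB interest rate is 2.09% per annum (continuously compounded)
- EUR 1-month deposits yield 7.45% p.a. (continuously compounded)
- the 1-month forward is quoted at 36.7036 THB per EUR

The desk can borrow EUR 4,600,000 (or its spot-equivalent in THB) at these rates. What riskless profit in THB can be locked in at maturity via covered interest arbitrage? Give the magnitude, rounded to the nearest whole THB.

T = 1/12 years.
Keep in EUR, deliver into the forward: 4,600,000·1.00622764498·36.7036 = THB 169,888,014.16.
Swap to THB now, deposit: 4,600,000·35.6977·1.00174318425 = THB 164,495,667.27.
The quoted forward overvalues EUR, so borrow THB, buy EUR at spot, deposit the EUR at 7.45%, and sell the proceeds forward at 36.7036.
The gap between the two covered legs is THB 5,392,347.

THB 5,392,347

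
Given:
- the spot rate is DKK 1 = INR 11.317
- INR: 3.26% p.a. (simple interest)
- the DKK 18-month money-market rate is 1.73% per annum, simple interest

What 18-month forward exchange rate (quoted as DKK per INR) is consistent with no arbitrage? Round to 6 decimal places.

0.086429

T = 18/12 years.
Growth of 1 INR over T: 1 + 0.0326×18/12 = 1.048900.
DKK growth factor: 1 + 0.0173×18/12 = 1.025950.
CIP: F = S · (grow INR)/(grow DKK) = 11.317 × 1.048900/1.025950 = 11.57016 INR per DKK.
Quoted the other way: 1/11.57016 = 0.086429 DKK per INR.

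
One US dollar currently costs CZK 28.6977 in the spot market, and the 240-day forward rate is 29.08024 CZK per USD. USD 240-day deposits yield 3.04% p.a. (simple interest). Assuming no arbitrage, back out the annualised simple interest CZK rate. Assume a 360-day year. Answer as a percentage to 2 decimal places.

T = 240/360 years.
CIP gives F = S · g_CZK/g_USD, so g_CZK/g_USD = 29.08024/28.6977 = 1.0133300.
The USD side grows by 1 + 0.0304×240/360 = 1.0202667.
Hence g_CZK = 1.0338669.
(1.0338669 − 1)/T = 0.050800, i.e. 5.08%.

5.08%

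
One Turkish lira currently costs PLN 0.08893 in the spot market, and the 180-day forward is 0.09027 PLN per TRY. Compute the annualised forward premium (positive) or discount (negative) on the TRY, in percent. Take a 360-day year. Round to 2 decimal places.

+3.01%

T = 180/360 years.
(F − S)/S = (0.09027 − 0.08893)/0.08893 = 0.0150680.
Per annum: 0.0150680 / (180/360) = 0.030136 = 3.01%.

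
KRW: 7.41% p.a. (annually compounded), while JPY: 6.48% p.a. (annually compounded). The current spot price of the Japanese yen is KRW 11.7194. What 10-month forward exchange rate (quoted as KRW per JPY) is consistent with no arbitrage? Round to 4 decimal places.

11.8046

T = 10/12 years.
KRW accumulates by (1 + 0.0741)^(10/12) = 1.06137926.
JPY growth factor: (1 + 0.0648)^(10/12) = 1.0537155.
So F = 11.7194 × 1.06137926 / 1.0537155 = 11.804636 (KRW/JPY).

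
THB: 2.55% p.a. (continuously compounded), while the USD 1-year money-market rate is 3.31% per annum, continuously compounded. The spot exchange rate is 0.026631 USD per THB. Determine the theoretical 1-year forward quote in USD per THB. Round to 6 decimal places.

0.026834

T = 1 year.
USD growth factor: e^(0.0331×1) = 1.0336539.
THB growth factor: e^(0.0255×1) = 1.0258279.
So F = 0.026631 × 1.0336539 / 1.0258279 = 0.02683417 (USD/THB).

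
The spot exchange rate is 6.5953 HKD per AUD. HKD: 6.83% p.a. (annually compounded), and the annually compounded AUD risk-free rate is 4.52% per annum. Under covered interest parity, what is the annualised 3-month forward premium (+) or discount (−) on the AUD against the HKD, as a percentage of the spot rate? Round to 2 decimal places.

T = 3/12 years.
F = S · g_HKD/g_AUD = 6.5953 × 1.0166543/1.0111134 = 6.6314422.
(F − S)/S ÷ T = (6.6314422 − 6.5953)/6.5953/(3/12) = 0.021920 → 2.19%.

+2.19%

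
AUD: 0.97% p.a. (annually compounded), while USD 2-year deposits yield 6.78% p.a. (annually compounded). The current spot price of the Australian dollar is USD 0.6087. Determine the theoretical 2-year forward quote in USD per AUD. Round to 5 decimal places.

0.68077

T = 2 years.
USD accumulates by (1 + 0.0678)^2 = 1.1401968.
AUD accumulates by (1 + 0.0097)^2 = 1.0194941.
Forward (USD per AUD) = 0.6087 × 1.1401968 / 1.0194941 = 0.6807669.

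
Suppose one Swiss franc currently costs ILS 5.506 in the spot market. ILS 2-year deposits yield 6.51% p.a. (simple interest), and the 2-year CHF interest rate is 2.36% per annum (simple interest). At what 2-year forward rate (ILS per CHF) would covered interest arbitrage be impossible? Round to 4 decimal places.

5.9424

T = 2 years.
ILS growth factor: 1 + 0.0651×2 = 1.130200.
Growth of 1 CHF over T: 1 + 0.0236×2 = 1.047200.
Forward (ILS per CHF) = 5.506 × 1.130200 / 1.047200 = 5.942400.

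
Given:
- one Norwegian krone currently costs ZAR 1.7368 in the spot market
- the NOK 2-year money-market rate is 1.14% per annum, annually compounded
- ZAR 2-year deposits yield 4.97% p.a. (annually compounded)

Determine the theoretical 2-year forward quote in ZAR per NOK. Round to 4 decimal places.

T = 2 years.
ZAR accumulates by (1 + 0.0497)^2 = 1.1018701.
NOK accumulates by (1 + 0.0114)^2 = 1.022930.
So F = 1.7368 × 1.1018701 / 1.022930 = 1.870830 (ZAR/NOK).

1.8708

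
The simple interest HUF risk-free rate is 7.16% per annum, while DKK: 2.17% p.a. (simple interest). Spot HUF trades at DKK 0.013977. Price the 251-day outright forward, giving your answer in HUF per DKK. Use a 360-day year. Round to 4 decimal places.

73.9982

T = 251/360 years.
DKK accumulates by 1 + 0.0217×251/360 = 1.01512972.
Growth of 1 HUF over T: 1 + 0.0716×251/360 = 1.04992111.
CIP: F = S · (grow DKK)/(grow HUF) = 0.013977 × 1.01512972/1.04992111 = 0.013513842 DKK per HUF.
Invert for HUF per DKK: 1 / 0.013513842 = 73.9982.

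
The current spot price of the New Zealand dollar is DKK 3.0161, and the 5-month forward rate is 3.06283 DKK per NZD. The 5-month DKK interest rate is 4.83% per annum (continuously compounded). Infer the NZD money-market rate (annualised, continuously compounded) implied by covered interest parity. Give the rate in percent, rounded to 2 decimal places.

1.14%

T = 5/12 years.
F/S = 3.06283/3.0161 = 1.0154935 = (growth of DKK) / (growth of NZD).
The DKK side grows by e^(0.0483×5/12) = 1.0203289.
That pins the NZD growth at 1.0047616.
Take logs: ln 1.0047616 / (5/12) = 0.011401, so 1.14%.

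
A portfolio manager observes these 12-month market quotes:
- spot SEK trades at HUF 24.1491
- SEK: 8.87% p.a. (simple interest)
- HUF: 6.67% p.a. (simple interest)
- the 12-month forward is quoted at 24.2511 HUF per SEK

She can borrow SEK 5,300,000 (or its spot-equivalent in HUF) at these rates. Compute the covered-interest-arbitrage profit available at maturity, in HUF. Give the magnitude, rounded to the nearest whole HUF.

HUF 3,404,336

T = 1 year.
Keep in SEK, deliver into the forward: 5,300,000·1.088700·24.2511 = HUF 139,931,514.62.
Swap to HUF now, deposit: 5,300,000·24.1491·1.066700 = HUF 136,527,178.34.
The quoted forward overvalues SEK, so borrow HUF, buy SEK at spot, deposit the SEK at 8.87%, and sell the proceeds forward at 24.2511.
The gap between the two covered legs is HUF 3,404,336.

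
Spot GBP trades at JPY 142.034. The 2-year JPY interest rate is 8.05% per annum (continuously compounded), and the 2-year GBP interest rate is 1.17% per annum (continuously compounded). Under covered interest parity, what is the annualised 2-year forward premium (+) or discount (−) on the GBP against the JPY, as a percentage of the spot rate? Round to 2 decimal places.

T = 2 years.
No-arbitrage forward: 142.034 × 1.174685 / 1.0236759 = 162.986361 JPY/GBP.
(F − S)/S ÷ T = (162.986361 − 142.034)/142.034/2 = 0.073758 → 7.38%.

+7.38%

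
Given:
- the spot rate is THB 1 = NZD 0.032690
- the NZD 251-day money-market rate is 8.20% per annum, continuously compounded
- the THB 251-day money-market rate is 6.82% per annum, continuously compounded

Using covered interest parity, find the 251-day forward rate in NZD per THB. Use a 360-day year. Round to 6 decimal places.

T = 251/360 years.
Growth of 1 NZD over T: e^(0.0820×251/360) = 1.0588382.
THB accumulates by e^(0.0682×251/360) = 1.0486992.
Forward (NZD per THB) = 0.03269 × 1.0588382 / 1.0486992 = 0.03300605.

0.033006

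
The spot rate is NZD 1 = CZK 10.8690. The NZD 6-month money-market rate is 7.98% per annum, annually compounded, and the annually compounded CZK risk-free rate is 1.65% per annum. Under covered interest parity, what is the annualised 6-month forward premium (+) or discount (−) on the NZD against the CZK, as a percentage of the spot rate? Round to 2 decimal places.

T = 6/12 years.
F = S · g_CZK/g_NZD = 10.869 × 1.0082162/1.0391343 = 10.5456069.
Annualised premium = (F − S)/S × (1/T) = (10.5456069 − 10.869)/10.869 ÷ (6/12) = -5.95%.

-5.95%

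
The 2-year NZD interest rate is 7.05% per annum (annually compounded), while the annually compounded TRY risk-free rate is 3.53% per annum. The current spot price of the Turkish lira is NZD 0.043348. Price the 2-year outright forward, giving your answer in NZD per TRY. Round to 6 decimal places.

0.046346

T = 2 years.
NZD accumulates by (1 + 0.0705)^2 = 1.1459702.
TRY accumulates by (1 + 0.0353)^2 = 1.0718461.
So F = 0.043348 × 1.1459702 / 1.0718461 = 0.04634575 (NZD/TRY).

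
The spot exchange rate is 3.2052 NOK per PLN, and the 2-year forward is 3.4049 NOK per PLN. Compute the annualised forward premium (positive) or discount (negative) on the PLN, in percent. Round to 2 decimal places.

T = 2 years.
(F − S)/S = (3.4049 − 3.2052)/3.2052 = 0.0623050.
Annualise by dividing by T: 0.0623050 / 2 = 0.031152 → 3.12%.

+3.12%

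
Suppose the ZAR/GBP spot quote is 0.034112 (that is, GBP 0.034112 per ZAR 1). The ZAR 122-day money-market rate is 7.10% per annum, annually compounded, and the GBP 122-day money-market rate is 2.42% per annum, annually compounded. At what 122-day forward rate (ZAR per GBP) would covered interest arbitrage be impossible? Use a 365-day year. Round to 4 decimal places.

T = 122/365 years.
GBP accumulates by (1 + 0.0242)^(122/365) = 1.00802447.
ZAR growth factor: (1 + 0.0710)^(122/365) = 1.02319175.
So F = 0.034112 × 1.00802447 / 1.02319175 = 0.033606341 (GBP/ZAR).
Quoted the other way: 1/0.033606341 = 29.7563 ZAR per GBP.

29.7563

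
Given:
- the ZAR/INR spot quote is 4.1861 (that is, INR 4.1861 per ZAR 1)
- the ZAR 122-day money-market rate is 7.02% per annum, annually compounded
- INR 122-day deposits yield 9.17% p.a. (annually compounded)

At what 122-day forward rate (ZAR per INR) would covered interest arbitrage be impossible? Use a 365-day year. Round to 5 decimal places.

0.23730

T = 122/365 years.
INR growth factor: (1 + 0.0917)^(122/365) = 1.0297597.
ZAR accumulates by (1 + 0.0702)^(122/365) = 1.0229362.
So F = 4.1861 × 1.0297597 / 1.0229362 = 4.214023 (INR/ZAR).
Invert for ZAR per INR: 1 / 4.214023 = 0.23730.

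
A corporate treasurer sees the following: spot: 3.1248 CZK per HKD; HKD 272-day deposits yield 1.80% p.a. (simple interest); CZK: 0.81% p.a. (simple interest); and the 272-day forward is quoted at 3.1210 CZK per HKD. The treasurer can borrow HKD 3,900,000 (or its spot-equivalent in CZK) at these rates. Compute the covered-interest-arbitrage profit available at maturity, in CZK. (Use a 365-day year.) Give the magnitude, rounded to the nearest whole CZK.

CZK 74,889

T = 272/365 years.
Invest the HKD and cover forward: 3,900,000 × 1.0134136986 × 3.1210 = CZK 12,335,170.20.
Convert at spot and invest in CZK: 3,900,000 × 3.1248 × 1.0060361644 = CZK 12,260,281.05.
The quoted forward overvalues HKD, so borrow CZK, buy HKD at spot, deposit the HKD at 1.80%, and sell the proceeds forward at 3.1210.
The gap between the two covered legs is CZK 74,889.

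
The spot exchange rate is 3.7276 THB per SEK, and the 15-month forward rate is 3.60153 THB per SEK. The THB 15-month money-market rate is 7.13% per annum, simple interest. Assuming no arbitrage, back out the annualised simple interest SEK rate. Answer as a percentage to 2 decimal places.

10.18%

T = 15/12 years.
By CIP, F/S equals the THB-to-SEK growth ratio: 3.60153/3.7276 = 0.9661793.
THB growth factor: 1 + 0.0713×15/12 = 1.089125.
That pins the SEK growth at 1.1272494.
r = (1.1272494 − 1)/(15/12) = 0.101800 → 10.18%.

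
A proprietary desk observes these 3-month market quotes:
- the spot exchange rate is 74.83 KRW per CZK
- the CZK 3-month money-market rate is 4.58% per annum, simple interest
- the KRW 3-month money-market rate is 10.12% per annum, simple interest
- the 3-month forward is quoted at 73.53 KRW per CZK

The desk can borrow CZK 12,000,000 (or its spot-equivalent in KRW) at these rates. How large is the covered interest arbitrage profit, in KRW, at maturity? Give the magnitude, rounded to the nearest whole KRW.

T = 3/12 years.
Invest the CZK and cover forward: 12,000,000 × 1.011450 × 73.53 = KRW 892,463,022.00.
Convert at spot and invest in KRW: 12,000,000 × 74.83 × 1.025300 = KRW 920,678,388.00.
The quoted forward undervalues CZK, so borrow CZK, convert to KRW at spot, deposit the KRW at 10.12%, and buy CZK forward at 73.53 to cover the loan.
Profit = 920,678,388.00 − 892,463,022.00 = KRW 28,215,366.

KRW 28,215,366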